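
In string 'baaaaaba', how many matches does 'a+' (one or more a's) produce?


Pattern 'a+' matches one or more consecutive a's.
String: 'baaaaaba'
Scanning for runs of a:
  Match 1: 'aaaaa' (length 5)
  Match 2: 'a' (length 1)
Total matches: 2

2


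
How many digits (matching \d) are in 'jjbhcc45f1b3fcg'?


\d matches any digit 0-9.
Scanning 'jjbhcc45f1b3fcg':
  pos 6: '4' -> DIGIT
  pos 7: '5' -> DIGIT
  pos 9: '1' -> DIGIT
  pos 11: '3' -> DIGIT
Digits found: ['4', '5', '1', '3']
Total: 4

4


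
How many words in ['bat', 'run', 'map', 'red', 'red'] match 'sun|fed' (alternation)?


Alternation 'sun|fed' matches either 'sun' or 'fed'.
Checking each word:
  'bat' -> no
  'run' -> no
  'map' -> no
  'red' -> no
  'red' -> no
Matches: []
Count: 0

0


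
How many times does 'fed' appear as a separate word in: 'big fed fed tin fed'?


Scanning each word for exact match 'fed':
  Word 1: 'big' -> no
  Word 2: 'fed' -> MATCH
  Word 3: 'fed' -> MATCH
  Word 4: 'tin' -> no
  Word 5: 'fed' -> MATCH
Total matches: 3

3


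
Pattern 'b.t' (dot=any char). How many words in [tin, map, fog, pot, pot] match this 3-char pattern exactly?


Pattern 'b.t' means: starts with 'b', any single char, ends with 't'.
Checking each word (must be exactly 3 chars):
  'tin' (len=3): no
  'map' (len=3): no
  'fog' (len=3): no
  'pot' (len=3): no
  'pot' (len=3): no
Matching words: []
Total: 0

0


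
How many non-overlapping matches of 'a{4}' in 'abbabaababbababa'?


Pattern 'a{4}' matches exactly 4 consecutive a's (greedy, non-overlapping).
String: 'abbabaababbababa'
Scanning for runs of a's:
  Run at pos 0: 'a' (length 1) -> 0 match(es)
  Run at pos 3: 'a' (length 1) -> 0 match(es)
  Run at pos 5: 'aa' (length 2) -> 0 match(es)
  Run at pos 8: 'a' (length 1) -> 0 match(es)
  Run at pos 11: 'a' (length 1) -> 0 match(es)
  Run at pos 13: 'a' (length 1) -> 0 match(es)
  Run at pos 15: 'a' (length 1) -> 0 match(es)
Matches found: []
Total: 0

0


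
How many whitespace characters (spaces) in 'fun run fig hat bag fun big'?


\s matches whitespace characters (spaces, tabs, etc.).
Text: 'fun run fig hat bag fun big'
This text has 7 words separated by spaces.
Number of spaces = number of words - 1 = 7 - 1 = 6

6


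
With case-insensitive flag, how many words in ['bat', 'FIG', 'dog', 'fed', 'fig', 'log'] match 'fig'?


Case-insensitive matching: compare each word's lowercase form to 'fig'.
  'bat' -> lower='bat' -> no
  'FIG' -> lower='fig' -> MATCH
  'dog' -> lower='dog' -> no
  'fed' -> lower='fed' -> no
  'fig' -> lower='fig' -> MATCH
  'log' -> lower='log' -> no
Matches: ['FIG', 'fig']
Count: 2

2


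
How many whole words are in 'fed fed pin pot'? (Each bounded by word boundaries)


Word boundaries (\b) mark the start/end of each word.
Text: 'fed fed pin pot'
Splitting by whitespace:
  Word 1: 'fed'
  Word 2: 'fed'
  Word 3: 'pin'
  Word 4: 'pot'
Total whole words: 4

4


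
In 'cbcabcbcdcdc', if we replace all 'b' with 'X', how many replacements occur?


re.sub('b', 'X', text) replaces every occurrence of 'b' with 'X'.
Text: 'cbcabcbcdcdc'
Scanning for 'b':
  pos 1: 'b' -> replacement #1
  pos 4: 'b' -> replacement #2
  pos 6: 'b' -> replacement #3
Total replacements: 3

3


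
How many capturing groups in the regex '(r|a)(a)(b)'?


To count capturing groups, count each '(' that starts a group.
Pattern: '(r|a)(a)(b)'
Walking through the pattern:
  Position 0: '(' -> group #1
  Position 5: '(' -> group #2
  Position 8: '(' -> group #3
Total capturing groups: 3

3


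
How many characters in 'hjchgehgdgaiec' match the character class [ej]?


Character class [ej] matches any of: {e, j}
Scanning string 'hjchgehgdgaiec' character by character:
  pos 0: 'h' -> no
  pos 1: 'j' -> MATCH
  pos 2: 'c' -> no
  pos 3: 'h' -> no
  pos 4: 'g' -> no
  pos 5: 'e' -> MATCH
  pos 6: 'h' -> no
  pos 7: 'g' -> no
  pos 8: 'd' -> no
  pos 9: 'g' -> no
  pos 10: 'a' -> no
  pos 11: 'i' -> no
  pos 12: 'e' -> MATCH
  pos 13: 'c' -> no
Total matches: 3

3


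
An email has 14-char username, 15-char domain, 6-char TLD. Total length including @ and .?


An email address has format: username@domain.tld
Username length: 14
'@' character: 1
Domain length: 15
'.' character: 1
TLD length: 6
Total = 14 + 1 + 15 + 1 + 6 = 37

37


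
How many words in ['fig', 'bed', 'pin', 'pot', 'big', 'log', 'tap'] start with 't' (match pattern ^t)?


Pattern ^t anchors to start of word. Check which words begin with 't':
  'fig' -> no
  'bed' -> no
  'pin' -> no
  'pot' -> no
  'big' -> no
  'log' -> no
  'tap' -> MATCH (starts with 't')
Matching words: ['tap']
Count: 1

1


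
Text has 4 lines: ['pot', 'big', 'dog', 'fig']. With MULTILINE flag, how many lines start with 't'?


With MULTILINE flag, ^ matches the start of each line.
Lines: ['pot', 'big', 'dog', 'fig']
Checking which lines start with 't':
  Line 1: 'pot' -> no
  Line 2: 'big' -> no
  Line 3: 'dog' -> no
  Line 4: 'fig' -> no
Matching lines: []
Count: 0

0


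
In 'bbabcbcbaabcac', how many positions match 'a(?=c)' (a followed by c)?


Lookahead 'a(?=c)' matches 'a' only when followed by 'c'.
String: 'bbabcbcbaabcac'
Checking each position where char is 'a':
  pos 2: 'a' -> no (next='b')
  pos 8: 'a' -> no (next='a')
  pos 9: 'a' -> no (next='b')
  pos 12: 'a' -> MATCH (next='c')
Matching positions: [12]
Count: 1

1


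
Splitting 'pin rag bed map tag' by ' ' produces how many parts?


Splitting by ' ' breaks the string at each occurrence of the separator.
Text: 'pin rag bed map tag'
Parts after split:
  Part 1: 'pin'
  Part 2: 'rag'
  Part 3: 'bed'
  Part 4: 'map'
  Part 5: 'tag'
Total parts: 5

5


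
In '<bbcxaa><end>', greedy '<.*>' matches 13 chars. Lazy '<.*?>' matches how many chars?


Greedy '<.*>' tries to match as MUCH as possible.
Lazy '<.*?>' tries to match as LITTLE as possible.

String: '<bbcxaa><end>'
Greedy '<.*>' starts at first '<' and extends to the LAST '>': '<bbcxaa><end>' (13 chars)
Lazy '<.*?>' starts at first '<' and stops at the FIRST '>': '<bbcxaa>' (8 chars)

8


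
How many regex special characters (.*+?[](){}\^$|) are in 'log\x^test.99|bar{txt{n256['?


Regex special characters are: . * + ? [ ] ( ) { } \ ^ $ |
Scanning 'log\x^test.99|bar{txt{n256[':
  pos 3: '\' -> SPECIAL
  pos 5: '^' -> SPECIAL
  pos 10: '.' -> SPECIAL
  pos 13: '|' -> SPECIAL
  pos 17: '{' -> SPECIAL
  pos 21: '{' -> SPECIAL
  pos 26: '[' -> SPECIAL
Special chars found: ['\\', '^', '.', '|', '{', '{', '[']
Total: 7

7


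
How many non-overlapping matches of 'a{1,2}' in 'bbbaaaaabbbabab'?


Pattern 'a{1,2}' matches between 1 and 2 consecutive a's (greedy).
String: 'bbbaaaaabbbabab'
Finding runs of a's and applying greedy matching:
  Run at pos 3: 'aaaaa' (length 5)
  Run at pos 11: 'a' (length 1)
  Run at pos 13: 'a' (length 1)
Matches: ['aa', 'aa', 'a', 'a', 'a']
Count: 5

5


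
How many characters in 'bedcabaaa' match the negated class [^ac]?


Negated class [^ac] matches any char NOT in {a, c}
Scanning 'bedcabaaa':
  pos 0: 'b' -> MATCH
  pos 1: 'e' -> MATCH
  pos 2: 'd' -> MATCH
  pos 3: 'c' -> no (excluded)
  pos 4: 'a' -> no (excluded)
  pos 5: 'b' -> MATCH
  pos 6: 'a' -> no (excluded)
  pos 7: 'a' -> no (excluded)
  pos 8: 'a' -> no (excluded)
Total matches: 4

4


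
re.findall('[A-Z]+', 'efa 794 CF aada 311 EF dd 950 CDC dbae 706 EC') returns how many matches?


Pattern '[A-Z]+' finds one or more uppercase letters.
Text: 'efa 794 CF aada 311 EF dd 950 CDC dbae 706 EC'
Scanning for matches:
  Match 1: 'CF'
  Match 2: 'EF'
  Match 3: 'CDC'
  Match 4: 'EC'
Total matches: 4

4


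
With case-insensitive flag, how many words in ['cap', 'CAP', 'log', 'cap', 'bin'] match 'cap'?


Case-insensitive matching: compare each word's lowercase form to 'cap'.
  'cap' -> lower='cap' -> MATCH
  'CAP' -> lower='cap' -> MATCH
  'log' -> lower='log' -> no
  'cap' -> lower='cap' -> MATCH
  'bin' -> lower='bin' -> no
Matches: ['cap', 'CAP', 'cap']
Count: 3

3


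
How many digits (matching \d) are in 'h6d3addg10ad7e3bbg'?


\d matches any digit 0-9.
Scanning 'h6d3addg10ad7e3bbg':
  pos 1: '6' -> DIGIT
  pos 3: '3' -> DIGIT
  pos 8: '1' -> DIGIT
  pos 9: '0' -> DIGIT
  pos 12: '7' -> DIGIT
  pos 14: '3' -> DIGIT
Digits found: ['6', '3', '1', '0', '7', '3']
Total: 6

6


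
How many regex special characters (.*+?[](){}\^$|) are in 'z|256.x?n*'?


Regex special characters are: . * + ? [ ] ( ) { } \ ^ $ |
Scanning 'z|256.x?n*':
  pos 1: '|' -> SPECIAL
  pos 5: '.' -> SPECIAL
  pos 7: '?' -> SPECIAL
  pos 9: '*' -> SPECIAL
Special chars found: ['|', '.', '?', '*']
Total: 4

4


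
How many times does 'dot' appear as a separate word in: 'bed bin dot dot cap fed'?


Scanning each word for exact match 'dot':
  Word 1: 'bed' -> no
  Word 2: 'bin' -> no
  Word 3: 'dot' -> MATCH
  Word 4: 'dot' -> MATCH
  Word 5: 'cap' -> no
  Word 6: 'fed' -> no
Total matches: 2

2


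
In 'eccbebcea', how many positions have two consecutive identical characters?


Looking for consecutive identical characters in 'eccbebcea':
  pos 0-1: 'e' vs 'c' -> different
  pos 1-2: 'c' vs 'c' -> MATCH ('cc')
  pos 2-3: 'c' vs 'b' -> different
  pos 3-4: 'b' vs 'e' -> different
  pos 4-5: 'e' vs 'b' -> different
  pos 5-6: 'b' vs 'c' -> different
  pos 6-7: 'c' vs 'e' -> different
  pos 7-8: 'e' vs 'a' -> different
Consecutive identical pairs: ['cc']
Count: 1

1


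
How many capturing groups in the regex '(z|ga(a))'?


To count capturing groups, count each '(' that starts a group.
Pattern: '(z|ga(a))'
Walking through the pattern:
  Position 0: '(' -> group #1
  Position 5: '(' -> group #2
Total capturing groups: 2

2


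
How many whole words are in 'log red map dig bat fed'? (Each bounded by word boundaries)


Word boundaries (\b) mark the start/end of each word.
Text: 'log red map dig bat fed'
Splitting by whitespace:
  Word 1: 'log'
  Word 2: 'red'
  Word 3: 'map'
  Word 4: 'dig'
  Word 5: 'bat'
  Word 6: 'fed'
Total whole words: 6

6


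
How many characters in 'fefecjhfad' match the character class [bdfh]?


Character class [bdfh] matches any of: {b, d, f, h}
Scanning string 'fefecjhfad' character by character:
  pos 0: 'f' -> MATCH
  pos 1: 'e' -> no
  pos 2: 'f' -> MATCH
  pos 3: 'e' -> no
  pos 4: 'c' -> no
  pos 5: 'j' -> no
  pos 6: 'h' -> MATCH
  pos 7: 'f' -> MATCH
  pos 8: 'a' -> no
  pos 9: 'd' -> MATCH
Total matches: 5

5


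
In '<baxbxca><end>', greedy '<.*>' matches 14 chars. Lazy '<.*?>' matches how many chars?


Greedy '<.*>' tries to match as MUCH as possible.
Lazy '<.*?>' tries to match as LITTLE as possible.

String: '<baxbxca><end>'
Greedy '<.*>' starts at first '<' and extends to the LAST '>': '<baxbxca><end>' (14 chars)
Lazy '<.*?>' starts at first '<' and stops at the FIRST '>': '<baxbxca>' (9 chars)

9


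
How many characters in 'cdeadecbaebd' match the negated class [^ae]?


Negated class [^ae] matches any char NOT in {a, e}
Scanning 'cdeadecbaebd':
  pos 0: 'c' -> MATCH
  pos 1: 'd' -> MATCH
  pos 2: 'e' -> no (excluded)
  pos 3: 'a' -> no (excluded)
  pos 4: 'd' -> MATCH
  pos 5: 'e' -> no (excluded)
  pos 6: 'c' -> MATCH
  pos 7: 'b' -> MATCH
  pos 8: 'a' -> no (excluded)
  pos 9: 'e' -> no (excluded)
  pos 10: 'b' -> MATCH
  pos 11: 'd' -> MATCH
Total matches: 7

7


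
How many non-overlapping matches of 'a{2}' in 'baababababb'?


Pattern 'a{2}' matches exactly 2 consecutive a's (greedy, non-overlapping).
String: 'baababababb'
Scanning for runs of a's:
  Run at pos 1: 'aa' (length 2) -> 1 match(es)
  Run at pos 4: 'a' (length 1) -> 0 match(es)
  Run at pos 6: 'a' (length 1) -> 0 match(es)
  Run at pos 8: 'a' (length 1) -> 0 match(es)
Matches found: ['aa']
Total: 1

1


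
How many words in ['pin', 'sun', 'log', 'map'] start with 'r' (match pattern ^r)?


Pattern ^r anchors to start of word. Check which words begin with 'r':
  'pin' -> no
  'sun' -> no
  'log' -> no
  'map' -> no
Matching words: []
Count: 0

0


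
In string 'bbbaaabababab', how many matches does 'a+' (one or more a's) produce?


Pattern 'a+' matches one or more consecutive a's.
String: 'bbbaaabababab'
Scanning for runs of a:
  Match 1: 'aaa' (length 3)
  Match 2: 'a' (length 1)
  Match 3: 'a' (length 1)
  Match 4: 'a' (length 1)
Total matches: 4

4


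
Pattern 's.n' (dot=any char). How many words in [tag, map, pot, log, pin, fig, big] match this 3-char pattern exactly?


Pattern 's.n' means: starts with 's', any single char, ends with 'n'.
Checking each word (must be exactly 3 chars):
  'tag' (len=3): no
  'map' (len=3): no
  'pot' (len=3): no
  'log' (len=3): no
  'pin' (len=3): no
  'fig' (len=3): no
  'big' (len=3): no
Matching words: []
Total: 0

0


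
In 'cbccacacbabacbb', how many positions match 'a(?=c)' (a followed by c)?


Lookahead 'a(?=c)' matches 'a' only when followed by 'c'.
String: 'cbccacacbabacbb'
Checking each position where char is 'a':
  pos 4: 'a' -> MATCH (next='c')
  pos 6: 'a' -> MATCH (next='c')
  pos 9: 'a' -> no (next='b')
  pos 11: 'a' -> MATCH (next='c')
Matching positions: [4, 6, 11]
Count: 3

3


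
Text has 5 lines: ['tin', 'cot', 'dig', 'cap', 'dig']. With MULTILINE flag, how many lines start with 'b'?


With MULTILINE flag, ^ matches the start of each line.
Lines: ['tin', 'cot', 'dig', 'cap', 'dig']
Checking which lines start with 'b':
  Line 1: 'tin' -> no
  Line 2: 'cot' -> no
  Line 3: 'dig' -> no
  Line 4: 'cap' -> no
  Line 5: 'dig' -> no
Matching lines: []
Count: 0

0


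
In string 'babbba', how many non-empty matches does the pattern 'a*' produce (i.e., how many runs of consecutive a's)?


Pattern 'a*' matches zero or more a's. We want non-empty runs of consecutive a's.
String: 'babbba'
Walking through the string to find runs of a's:
  Run 1: positions 1-1 -> 'a'
  Run 2: positions 5-5 -> 'a'
Non-empty runs found: ['a', 'a']
Count: 2

2


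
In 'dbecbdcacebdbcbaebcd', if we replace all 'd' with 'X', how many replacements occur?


re.sub('d', 'X', text) replaces every occurrence of 'd' with 'X'.
Text: 'dbecbdcacebdbcbaebcd'
Scanning for 'd':
  pos 0: 'd' -> replacement #1
  pos 5: 'd' -> replacement #2
  pos 11: 'd' -> replacement #3
  pos 19: 'd' -> replacement #4
Total replacements: 4

4


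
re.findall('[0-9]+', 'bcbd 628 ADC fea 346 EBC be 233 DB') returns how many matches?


Pattern '[0-9]+' finds one or more digits.
Text: 'bcbd 628 ADC fea 346 EBC be 233 DB'
Scanning for matches:
  Match 1: '628'
  Match 2: '346'
  Match 3: '233'
Total matches: 3

3


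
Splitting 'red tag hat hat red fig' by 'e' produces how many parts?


Splitting by 'e' breaks the string at each occurrence of the separator.
Text: 'red tag hat hat red fig'
Parts after split:
  Part 1: 'r'
  Part 2: 'd tag hat hat r'
  Part 3: 'd fig'
Total parts: 3

3


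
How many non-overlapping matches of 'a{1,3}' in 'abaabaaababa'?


Pattern 'a{1,3}' matches between 1 and 3 consecutive a's (greedy).
String: 'abaabaaababa'
Finding runs of a's and applying greedy matching:
  Run at pos 0: 'a' (length 1)
  Run at pos 2: 'aa' (length 2)
  Run at pos 5: 'aaa' (length 3)
  Run at pos 9: 'a' (length 1)
  Run at pos 11: 'a' (length 1)
Matches: ['a', 'aa', 'aaa', 'a', 'a']
Count: 5

5


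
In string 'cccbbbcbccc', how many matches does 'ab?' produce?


Pattern 'ab?' matches 'a' optionally followed by 'b'.
String: 'cccbbbcbccc'
Scanning left to right for 'a' then checking next char:
Total matches: 0

0


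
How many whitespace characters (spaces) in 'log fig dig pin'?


\s matches whitespace characters (spaces, tabs, etc.).
Text: 'log fig dig pin'
This text has 4 words separated by spaces.
Number of spaces = number of words - 1 = 4 - 1 = 3

3


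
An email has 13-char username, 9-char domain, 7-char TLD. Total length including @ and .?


An email address has format: username@domain.tld
Username length: 13
'@' character: 1
Domain length: 9
'.' character: 1
TLD length: 7
Total = 13 + 1 + 9 + 1 + 7 = 31

31


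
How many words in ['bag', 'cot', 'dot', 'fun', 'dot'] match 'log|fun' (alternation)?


Alternation 'log|fun' matches either 'log' or 'fun'.
Checking each word:
  'bag' -> no
  'cot' -> no
  'dot' -> no
  'fun' -> MATCH
  'dot' -> no
Matches: ['fun']
Count: 1

1


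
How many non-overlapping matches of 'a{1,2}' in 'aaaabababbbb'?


Pattern 'a{1,2}' matches between 1 and 2 consecutive a's (greedy).
String: 'aaaabababbbb'
Finding runs of a's and applying greedy matching:
  Run at pos 0: 'aaaa' (length 4)
  Run at pos 5: 'a' (length 1)
  Run at pos 7: 'a' (length 1)
Matches: ['aa', 'aa', 'a', 'a']
Count: 4

4


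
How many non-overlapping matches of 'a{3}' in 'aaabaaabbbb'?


Pattern 'a{3}' matches exactly 3 consecutive a's (greedy, non-overlapping).
String: 'aaabaaabbbb'
Scanning for runs of a's:
  Run at pos 0: 'aaa' (length 3) -> 1 match(es)
  Run at pos 4: 'aaa' (length 3) -> 1 match(es)
Matches found: ['aaa', 'aaa']
Total: 2

2


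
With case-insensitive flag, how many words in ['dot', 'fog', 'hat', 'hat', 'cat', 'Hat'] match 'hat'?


Case-insensitive matching: compare each word's lowercase form to 'hat'.
  'dot' -> lower='dot' -> no
  'fog' -> lower='fog' -> no
  'hat' -> lower='hat' -> MATCH
  'hat' -> lower='hat' -> MATCH
  'cat' -> lower='cat' -> no
  'Hat' -> lower='hat' -> MATCH
Matches: ['hat', 'hat', 'Hat']
Count: 3

3


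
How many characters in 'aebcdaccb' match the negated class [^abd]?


Negated class [^abd] matches any char NOT in {a, b, d}
Scanning 'aebcdaccb':
  pos 0: 'a' -> no (excluded)
  pos 1: 'e' -> MATCH
  pos 2: 'b' -> no (excluded)
  pos 3: 'c' -> MATCH
  pos 4: 'd' -> no (excluded)
  pos 5: 'a' -> no (excluded)
  pos 6: 'c' -> MATCH
  pos 7: 'c' -> MATCH
  pos 8: 'b' -> no (excluded)
Total matches: 4

4


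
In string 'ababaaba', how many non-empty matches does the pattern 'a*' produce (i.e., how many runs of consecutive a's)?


Pattern 'a*' matches zero or more a's. We want non-empty runs of consecutive a's.
String: 'ababaaba'
Walking through the string to find runs of a's:
  Run 1: positions 0-0 -> 'a'
  Run 2: positions 2-2 -> 'a'
  Run 3: positions 4-5 -> 'aa'
  Run 4: positions 7-7 -> 'a'
Non-empty runs found: ['a', 'a', 'aa', 'a']
Count: 4

4


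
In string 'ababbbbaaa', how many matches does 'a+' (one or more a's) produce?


Pattern 'a+' matches one or more consecutive a's.
String: 'ababbbbaaa'
Scanning for runs of a:
  Match 1: 'a' (length 1)
  Match 2: 'a' (length 1)
  Match 3: 'aaa' (length 3)
Total matches: 3

3


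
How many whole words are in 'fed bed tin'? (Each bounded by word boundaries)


Word boundaries (\b) mark the start/end of each word.
Text: 'fed bed tin'
Splitting by whitespace:
  Word 1: 'fed'
  Word 2: 'bed'
  Word 3: 'tin'
Total whole words: 3

3


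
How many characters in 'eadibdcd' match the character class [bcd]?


Character class [bcd] matches any of: {b, c, d}
Scanning string 'eadibdcd' character by character:
  pos 0: 'e' -> no
  pos 1: 'a' -> no
  pos 2: 'd' -> MATCH
  pos 3: 'i' -> no
  pos 4: 'b' -> MATCH
  pos 5: 'd' -> MATCH
  pos 6: 'c' -> MATCH
  pos 7: 'd' -> MATCH
Total matches: 5

5


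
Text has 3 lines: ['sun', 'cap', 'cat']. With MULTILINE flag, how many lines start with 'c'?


With MULTILINE flag, ^ matches the start of each line.
Lines: ['sun', 'cap', 'cat']
Checking which lines start with 'c':
  Line 1: 'sun' -> no
  Line 2: 'cap' -> MATCH
  Line 3: 'cat' -> MATCH
Matching lines: ['cap', 'cat']
Count: 2

2


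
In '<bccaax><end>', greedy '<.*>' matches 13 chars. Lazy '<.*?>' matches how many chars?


Greedy '<.*>' tries to match as MUCH as possible.
Lazy '<.*?>' tries to match as LITTLE as possible.

String: '<bccaax><end>'
Greedy '<.*>' starts at first '<' and extends to the LAST '>': '<bccaax><end>' (13 chars)
Lazy '<.*?>' starts at first '<' and stops at the FIRST '>': '<bccaax>' (8 chars)

8


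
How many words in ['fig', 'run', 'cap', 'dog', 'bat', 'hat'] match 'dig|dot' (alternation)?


Alternation 'dig|dot' matches either 'dig' or 'dot'.
Checking each word:
  'fig' -> no
  'run' -> no
  'cap' -> no
  'dog' -> no
  'bat' -> no
  'hat' -> no
Matches: []
Count: 0

0


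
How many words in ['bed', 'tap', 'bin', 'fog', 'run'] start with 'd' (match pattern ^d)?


Pattern ^d anchors to start of word. Check which words begin with 'd':
  'bed' -> no
  'tap' -> no
  'bin' -> no
  'fog' -> no
  'run' -> no
Matching words: []
Count: 0

0


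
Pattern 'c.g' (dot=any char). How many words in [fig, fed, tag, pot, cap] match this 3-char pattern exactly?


Pattern 'c.g' means: starts with 'c', any single char, ends with 'g'.
Checking each word (must be exactly 3 chars):
  'fig' (len=3): no
  'fed' (len=3): no
  'tag' (len=3): no
  'pot' (len=3): no
  'cap' (len=3): no
Matching words: []
Total: 0

0


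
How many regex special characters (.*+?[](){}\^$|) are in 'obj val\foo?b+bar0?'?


Regex special characters are: . * + ? [ ] ( ) { } \ ^ $ |
Scanning 'obj val\foo?b+bar0?':
  pos 7: '\' -> SPECIAL
  pos 11: '?' -> SPECIAL
  pos 13: '+' -> SPECIAL
  pos 18: '?' -> SPECIAL
Special chars found: ['\\', '?', '+', '?']
Total: 4

4


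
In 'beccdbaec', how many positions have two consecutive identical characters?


Looking for consecutive identical characters in 'beccdbaec':
  pos 0-1: 'b' vs 'e' -> different
  pos 1-2: 'e' vs 'c' -> different
  pos 2-3: 'c' vs 'c' -> MATCH ('cc')
  pos 3-4: 'c' vs 'd' -> different
  pos 4-5: 'd' vs 'b' -> different
  pos 5-6: 'b' vs 'a' -> different
  pos 6-7: 'a' vs 'e' -> different
  pos 7-8: 'e' vs 'c' -> different
Consecutive identical pairs: ['cc']
Count: 1

1


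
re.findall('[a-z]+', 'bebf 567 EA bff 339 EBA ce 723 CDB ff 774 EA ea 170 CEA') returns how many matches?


Pattern '[a-z]+' finds one or more lowercase letters.
Text: 'bebf 567 EA bff 339 EBA ce 723 CDB ff 774 EA ea 170 CEA'
Scanning for matches:
  Match 1: 'bebf'
  Match 2: 'bff'
  Match 3: 'ce'
  Match 4: 'ff'
  Match 5: 'ea'
Total matches: 5

5


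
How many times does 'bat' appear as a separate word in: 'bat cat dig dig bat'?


Scanning each word for exact match 'bat':
  Word 1: 'bat' -> MATCH
  Word 2: 'cat' -> no
  Word 3: 'dig' -> no
  Word 4: 'dig' -> no
  Word 5: 'bat' -> MATCH
Total matches: 2

2


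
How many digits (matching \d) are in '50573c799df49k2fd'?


\d matches any digit 0-9.
Scanning '50573c799df49k2fd':
  pos 0: '5' -> DIGIT
  pos 1: '0' -> DIGIT
  pos 2: '5' -> DIGIT
  pos 3: '7' -> DIGIT
  pos 4: '3' -> DIGIT
  pos 6: '7' -> DIGIT
  pos 7: '9' -> DIGIT
  pos 8: '9' -> DIGIT
  pos 11: '4' -> DIGIT
  pos 12: '9' -> DIGIT
  pos 14: '2' -> DIGIT
Digits found: ['5', '0', '5', '7', '3', '7', '9', '9', '4', '9', '2']
Total: 11

11


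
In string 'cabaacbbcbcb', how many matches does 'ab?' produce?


Pattern 'ab?' matches 'a' optionally followed by 'b'.
String: 'cabaacbbcbcb'
Scanning left to right for 'a' then checking next char:
  Match 1: 'ab' (a followed by b)
  Match 2: 'a' (a not followed by b)
  Match 3: 'a' (a not followed by b)
Total matches: 3

3


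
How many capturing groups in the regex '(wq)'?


To count capturing groups, count each '(' that starts a group.
Pattern: '(wq)'
Walking through the pattern:
  Position 0: '(' -> group #1
Total capturing groups: 1

1


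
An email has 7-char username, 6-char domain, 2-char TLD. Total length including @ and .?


An email address has format: username@domain.tld
Username length: 7
'@' character: 1
Domain length: 6
'.' character: 1
TLD length: 2
Total = 7 + 1 + 6 + 1 + 2 = 17

17


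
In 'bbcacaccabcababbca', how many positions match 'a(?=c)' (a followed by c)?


Lookahead 'a(?=c)' matches 'a' only when followed by 'c'.
String: 'bbcacaccabcababbca'
Checking each position where char is 'a':
  pos 3: 'a' -> MATCH (next='c')
  pos 5: 'a' -> MATCH (next='c')
  pos 8: 'a' -> no (next='b')
  pos 11: 'a' -> no (next='b')
  pos 13: 'a' -> no (next='b')
Matching positions: [3, 5]
Count: 2

2


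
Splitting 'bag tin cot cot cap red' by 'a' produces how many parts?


Splitting by 'a' breaks the string at each occurrence of the separator.
Text: 'bag tin cot cot cap red'
Parts after split:
  Part 1: 'b'
  Part 2: 'g tin cot cot c'
  Part 3: 'p red'
Total parts: 3

3


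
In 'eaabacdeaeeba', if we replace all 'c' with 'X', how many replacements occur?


re.sub('c', 'X', text) replaces every occurrence of 'c' with 'X'.
Text: 'eaabacdeaeeba'
Scanning for 'c':
  pos 5: 'c' -> replacement #1
Total replacements: 1

1


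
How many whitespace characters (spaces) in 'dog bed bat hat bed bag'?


\s matches whitespace characters (spaces, tabs, etc.).
Text: 'dog bed bat hat bed bag'
This text has 6 words separated by spaces.
Number of spaces = number of words - 1 = 6 - 1 = 5

5


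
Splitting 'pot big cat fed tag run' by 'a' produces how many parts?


Splitting by 'a' breaks the string at each occurrence of the separator.
Text: 'pot big cat fed tag run'
Parts after split:
  Part 1: 'pot big c'
  Part 2: 't fed t'
  Part 3: 'g run'
Total parts: 3

3


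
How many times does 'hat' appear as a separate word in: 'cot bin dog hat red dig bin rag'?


Scanning each word for exact match 'hat':
  Word 1: 'cot' -> no
  Word 2: 'bin' -> no
  Word 3: 'dog' -> no
  Word 4: 'hat' -> MATCH
  Word 5: 'red' -> no
  Word 6: 'dig' -> no
  Word 7: 'bin' -> no
  Word 8: 'rag' -> no
Total matches: 1

1


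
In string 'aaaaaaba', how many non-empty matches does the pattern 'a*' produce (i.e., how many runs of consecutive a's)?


Pattern 'a*' matches zero or more a's. We want non-empty runs of consecutive a's.
String: 'aaaaaaba'
Walking through the string to find runs of a's:
  Run 1: positions 0-5 -> 'aaaaaa'
  Run 2: positions 7-7 -> 'a'
Non-empty runs found: ['aaaaaa', 'a']
Count: 2

2


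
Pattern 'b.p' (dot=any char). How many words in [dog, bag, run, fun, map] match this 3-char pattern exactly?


Pattern 'b.p' means: starts with 'b', any single char, ends with 'p'.
Checking each word (must be exactly 3 chars):
  'dog' (len=3): no
  'bag' (len=3): no
  'run' (len=3): no
  'fun' (len=3): no
  'map' (len=3): no
Matching words: []
Total: 0

0


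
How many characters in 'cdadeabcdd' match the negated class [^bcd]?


Negated class [^bcd] matches any char NOT in {b, c, d}
Scanning 'cdadeabcdd':
  pos 0: 'c' -> no (excluded)
  pos 1: 'd' -> no (excluded)
  pos 2: 'a' -> MATCH
  pos 3: 'd' -> no (excluded)
  pos 4: 'e' -> MATCH
  pos 5: 'a' -> MATCH
  pos 6: 'b' -> no (excluded)
  pos 7: 'c' -> no (excluded)
  pos 8: 'd' -> no (excluded)
  pos 9: 'd' -> no (excluded)
Total matches: 3

3


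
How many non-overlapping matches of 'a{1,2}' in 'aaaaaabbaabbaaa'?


Pattern 'a{1,2}' matches between 1 and 2 consecutive a's (greedy).
String: 'aaaaaabbaabbaaa'
Finding runs of a's and applying greedy matching:
  Run at pos 0: 'aaaaaa' (length 6)
  Run at pos 8: 'aa' (length 2)
  Run at pos 12: 'aaa' (length 3)
Matches: ['aa', 'aa', 'aa', 'aa', 'aa', 'a']
Count: 6

6


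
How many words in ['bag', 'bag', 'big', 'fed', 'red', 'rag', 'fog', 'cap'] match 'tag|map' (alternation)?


Alternation 'tag|map' matches either 'tag' or 'map'.
Checking each word:
  'bag' -> no
  'bag' -> no
  'big' -> no
  'fed' -> no
  'red' -> no
  'rag' -> no
  'fog' -> no
  'cap' -> no
Matches: []
Count: 0

0


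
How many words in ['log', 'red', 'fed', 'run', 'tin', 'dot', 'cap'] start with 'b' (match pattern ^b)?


Pattern ^b anchors to start of word. Check which words begin with 'b':
  'log' -> no
  'red' -> no
  'fed' -> no
  'run' -> no
  'tin' -> no
  'dot' -> no
  'cap' -> no
Matching words: []
Count: 0

0


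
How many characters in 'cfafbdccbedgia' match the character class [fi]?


Character class [fi] matches any of: {f, i}
Scanning string 'cfafbdccbedgia' character by character:
  pos 0: 'c' -> no
  pos 1: 'f' -> MATCH
  pos 2: 'a' -> no
  pos 3: 'f' -> MATCH
  pos 4: 'b' -> no
  pos 5: 'd' -> no
  pos 6: 'c' -> no
  pos 7: 'c' -> no
  pos 8: 'b' -> no
  pos 9: 'e' -> no
  pos 10: 'd' -> no
  pos 11: 'g' -> no
  pos 12: 'i' -> MATCH
  pos 13: 'a' -> no
Total matches: 3

3


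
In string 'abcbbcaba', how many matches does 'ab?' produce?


Pattern 'ab?' matches 'a' optionally followed by 'b'.
String: 'abcbbcaba'
Scanning left to right for 'a' then checking next char:
  Match 1: 'ab' (a followed by b)
  Match 2: 'ab' (a followed by b)
  Match 3: 'a' (a not followed by b)
Total matches: 3

3


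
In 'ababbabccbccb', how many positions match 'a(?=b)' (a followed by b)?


Lookahead 'a(?=b)' matches 'a' only when followed by 'b'.
String: 'ababbabccbccb'
Checking each position where char is 'a':
  pos 0: 'a' -> MATCH (next='b')
  pos 2: 'a' -> MATCH (next='b')
  pos 5: 'a' -> MATCH (next='b')
Matching positions: [0, 2, 5]
Count: 3

3


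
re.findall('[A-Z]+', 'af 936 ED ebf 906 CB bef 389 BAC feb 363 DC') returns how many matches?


Pattern '[A-Z]+' finds one or more uppercase letters.
Text: 'af 936 ED ebf 906 CB bef 389 BAC feb 363 DC'
Scanning for matches:
  Match 1: 'ED'
  Match 2: 'CB'
  Match 3: 'BAC'
  Match 4: 'DC'
Total matches: 4

4


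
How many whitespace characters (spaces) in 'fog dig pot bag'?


\s matches whitespace characters (spaces, tabs, etc.).
Text: 'fog dig pot bag'
This text has 4 words separated by spaces.
Number of spaces = number of words - 1 = 4 - 1 = 3

3


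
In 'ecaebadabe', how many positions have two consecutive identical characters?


Looking for consecutive identical characters in 'ecaebadabe':
  pos 0-1: 'e' vs 'c' -> different
  pos 1-2: 'c' vs 'a' -> different
  pos 2-3: 'a' vs 'e' -> different
  pos 3-4: 'e' vs 'b' -> different
  pos 4-5: 'b' vs 'a' -> different
  pos 5-6: 'a' vs 'd' -> different
  pos 6-7: 'd' vs 'a' -> different
  pos 7-8: 'a' vs 'b' -> different
  pos 8-9: 'b' vs 'e' -> different
Consecutive identical pairs: []
Count: 0

0


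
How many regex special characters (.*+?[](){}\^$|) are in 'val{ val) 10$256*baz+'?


Regex special characters are: . * + ? [ ] ( ) { } \ ^ $ |
Scanning 'val{ val) 10$256*baz+':
  pos 3: '{' -> SPECIAL
  pos 8: ')' -> SPECIAL
  pos 12: '$' -> SPECIAL
  pos 16: '*' -> SPECIAL
  pos 20: '+' -> SPECIAL
Special chars found: ['{', ')', '$', '*', '+']
Total: 5

5


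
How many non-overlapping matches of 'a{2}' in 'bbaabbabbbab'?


Pattern 'a{2}' matches exactly 2 consecutive a's (greedy, non-overlapping).
String: 'bbaabbabbbab'
Scanning for runs of a's:
  Run at pos 2: 'aa' (length 2) -> 1 match(es)
  Run at pos 6: 'a' (length 1) -> 0 match(es)
  Run at pos 10: 'a' (length 1) -> 0 match(es)
Matches found: ['aa']
Total: 1

1


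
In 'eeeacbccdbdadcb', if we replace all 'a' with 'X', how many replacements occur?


re.sub('a', 'X', text) replaces every occurrence of 'a' with 'X'.
Text: 'eeeacbccdbdadcb'
Scanning for 'a':
  pos 3: 'a' -> replacement #1
  pos 11: 'a' -> replacement #2
Total replacements: 2

2


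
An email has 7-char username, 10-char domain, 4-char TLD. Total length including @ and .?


An email address has format: username@domain.tld
Username length: 7
'@' character: 1
Domain length: 10
'.' character: 1
TLD length: 4
Total = 7 + 1 + 10 + 1 + 4 = 23

23


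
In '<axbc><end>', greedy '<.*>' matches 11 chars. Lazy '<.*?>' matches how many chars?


Greedy '<.*>' tries to match as MUCH as possible.
Lazy '<.*?>' tries to match as LITTLE as possible.

String: '<axbc><end>'
Greedy '<.*>' starts at first '<' and extends to the LAST '>': '<axbc><end>' (11 chars)
Lazy '<.*?>' starts at first '<' and stops at the FIRST '>': '<axbc>' (6 chars)

6


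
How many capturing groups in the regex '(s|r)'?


To count capturing groups, count each '(' that starts a group.
Pattern: '(s|r)'
Walking through the pattern:
  Position 0: '(' -> group #1
Total capturing groups: 1

1


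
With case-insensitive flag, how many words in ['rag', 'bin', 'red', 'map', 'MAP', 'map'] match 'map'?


Case-insensitive matching: compare each word's lowercase form to 'map'.
  'rag' -> lower='rag' -> no
  'bin' -> lower='bin' -> no
  'red' -> lower='red' -> no
  'map' -> lower='map' -> MATCH
  'MAP' -> lower='map' -> MATCH
  'map' -> lower='map' -> MATCH
Matches: ['map', 'MAP', 'map']
Count: 3

3


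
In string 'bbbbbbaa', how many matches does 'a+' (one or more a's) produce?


Pattern 'a+' matches one or more consecutive a's.
String: 'bbbbbbaa'
Scanning for runs of a:
  Match 1: 'aa' (length 2)
Total matches: 1

1


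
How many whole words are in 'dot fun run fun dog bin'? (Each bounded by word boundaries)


Word boundaries (\b) mark the start/end of each word.
Text: 'dot fun run fun dog bin'
Splitting by whitespace:
  Word 1: 'dot'
  Word 2: 'fun'
  Word 3: 'run'
  Word 4: 'fun'
  Word 5: 'dog'
  Word 6: 'bin'
Total whole words: 6

6


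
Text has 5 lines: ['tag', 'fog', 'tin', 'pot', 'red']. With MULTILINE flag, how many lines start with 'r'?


With MULTILINE flag, ^ matches the start of each line.
Lines: ['tag', 'fog', 'tin', 'pot', 'red']
Checking which lines start with 'r':
  Line 1: 'tag' -> no
  Line 2: 'fog' -> no
  Line 3: 'tin' -> no
  Line 4: 'pot' -> no
  Line 5: 'red' -> MATCH
Matching lines: ['red']
Count: 1

1


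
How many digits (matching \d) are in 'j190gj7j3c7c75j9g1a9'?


\d matches any digit 0-9.
Scanning 'j190gj7j3c7c75j9g1a9':
  pos 1: '1' -> DIGIT
  pos 2: '9' -> DIGIT
  pos 3: '0' -> DIGIT
  pos 6: '7' -> DIGIT
  pos 8: '3' -> DIGIT
  pos 10: '7' -> DIGIT
  pos 12: '7' -> DIGIT
  pos 13: '5' -> DIGIT
  pos 15: '9' -> DIGIT
  pos 17: '1' -> DIGIT
  pos 19: '9' -> DIGIT
Digits found: ['1', '9', '0', '7', '3', '7', '7', '5', '9', '1', '9']
Total: 11

11


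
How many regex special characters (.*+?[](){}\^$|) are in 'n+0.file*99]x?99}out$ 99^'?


Regex special characters are: . * + ? [ ] ( ) { } \ ^ $ |
Scanning 'n+0.file*99]x?99}out$ 99^':
  pos 1: '+' -> SPECIAL
  pos 3: '.' -> SPECIAL
  pos 8: '*' -> SPECIAL
  pos 11: ']' -> SPECIAL
  pos 13: '?' -> SPECIAL
  pos 16: '}' -> SPECIAL
  pos 20: '$' -> SPECIAL
  pos 24: '^' -> SPECIAL
Special chars found: ['+', '.', '*', ']', '?', '}', '$', '^']
Total: 8

8


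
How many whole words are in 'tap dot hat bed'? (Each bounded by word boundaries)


Word boundaries (\b) mark the start/end of each word.
Text: 'tap dot hat bed'
Splitting by whitespace:
  Word 1: 'tap'
  Word 2: 'dot'
  Word 3: 'hat'
  Word 4: 'bed'
Total whole words: 4

4


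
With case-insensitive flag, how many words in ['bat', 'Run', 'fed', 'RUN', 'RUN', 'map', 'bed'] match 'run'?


Case-insensitive matching: compare each word's lowercase form to 'run'.
  'bat' -> lower='bat' -> no
  'Run' -> lower='run' -> MATCH
  'fed' -> lower='fed' -> no
  'RUN' -> lower='run' -> MATCH
  'RUN' -> lower='run' -> MATCH
  'map' -> lower='map' -> no
  'bed' -> lower='bed' -> no
Matches: ['Run', 'RUN', 'RUN']
Count: 3

3


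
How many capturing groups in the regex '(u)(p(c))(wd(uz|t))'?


To count capturing groups, count each '(' that starts a group.
Pattern: '(u)(p(c))(wd(uz|t))'
Walking through the pattern:
  Position 0: '(' -> group #1
  Position 3: '(' -> group #2
  Position 5: '(' -> group #3
  Position 9: '(' -> group #4
  Position 12: '(' -> group #5
Total capturing groups: 5

5


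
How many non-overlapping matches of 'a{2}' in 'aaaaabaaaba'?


Pattern 'a{2}' matches exactly 2 consecutive a's (greedy, non-overlapping).
String: 'aaaaabaaaba'
Scanning for runs of a's:
  Run at pos 0: 'aaaaa' (length 5) -> 2 match(es)
  Run at pos 6: 'aaa' (length 3) -> 1 match(es)
  Run at pos 10: 'a' (length 1) -> 0 match(es)
Matches found: ['aa', 'aa', 'aa']
Total: 3

3


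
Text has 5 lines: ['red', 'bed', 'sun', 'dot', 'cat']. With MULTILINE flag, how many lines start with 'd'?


With MULTILINE flag, ^ matches the start of each line.
Lines: ['red', 'bed', 'sun', 'dot', 'cat']
Checking which lines start with 'd':
  Line 1: 'red' -> no
  Line 2: 'bed' -> no
  Line 3: 'sun' -> no
  Line 4: 'dot' -> MATCH
  Line 5: 'cat' -> no
Matching lines: ['dot']
Count: 1

1


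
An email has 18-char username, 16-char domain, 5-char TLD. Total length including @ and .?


An email address has format: username@domain.tld
Username length: 18
'@' character: 1
Domain length: 16
'.' character: 1
TLD length: 5
Total = 18 + 1 + 16 + 1 + 5 = 41

41


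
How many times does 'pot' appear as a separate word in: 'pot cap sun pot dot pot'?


Scanning each word for exact match 'pot':
  Word 1: 'pot' -> MATCH
  Word 2: 'cap' -> no
  Word 3: 'sun' -> no
  Word 4: 'pot' -> MATCH
  Word 5: 'dot' -> no
  Word 6: 'pot' -> MATCH
Total matches: 3

3


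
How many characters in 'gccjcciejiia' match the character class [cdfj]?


Character class [cdfj] matches any of: {c, d, f, j}
Scanning string 'gccjcciejiia' character by character:
  pos 0: 'g' -> no
  pos 1: 'c' -> MATCH
  pos 2: 'c' -> MATCH
  pos 3: 'j' -> MATCH
  pos 4: 'c' -> MATCH
  pos 5: 'c' -> MATCH
  pos 6: 'i' -> no
  pos 7: 'e' -> no
  pos 8: 'j' -> MATCH
  pos 9: 'i' -> no
  pos 10: 'i' -> no
  pos 11: 'a' -> no
Total matches: 6

6


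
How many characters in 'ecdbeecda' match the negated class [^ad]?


Negated class [^ad] matches any char NOT in {a, d}
Scanning 'ecdbeecda':
  pos 0: 'e' -> MATCH
  pos 1: 'c' -> MATCH
  pos 2: 'd' -> no (excluded)
  pos 3: 'b' -> MATCH
  pos 4: 'e' -> MATCH
  pos 5: 'e' -> MATCH
  pos 6: 'c' -> MATCH
  pos 7: 'd' -> no (excluded)
  pos 8: 'a' -> no (excluded)
Total matches: 6

6


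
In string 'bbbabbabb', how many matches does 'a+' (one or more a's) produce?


Pattern 'a+' matches one or more consecutive a's.
String: 'bbbabbabb'
Scanning for runs of a:
  Match 1: 'a' (length 1)
  Match 2: 'a' (length 1)
Total matches: 2

2


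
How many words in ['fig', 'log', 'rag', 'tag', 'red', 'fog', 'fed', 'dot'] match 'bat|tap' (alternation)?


Alternation 'bat|tap' matches either 'bat' or 'tap'.
Checking each word:
  'fig' -> no
  'log' -> no
  'rag' -> no
  'tag' -> no
  'red' -> no
  'fog' -> no
  'fed' -> no
  'dot' -> no
Matches: []
Count: 0

0


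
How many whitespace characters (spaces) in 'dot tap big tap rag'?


\s matches whitespace characters (spaces, tabs, etc.).
Text: 'dot tap big tap rag'
This text has 5 words separated by spaces.
Number of spaces = number of words - 1 = 5 - 1 = 4

4


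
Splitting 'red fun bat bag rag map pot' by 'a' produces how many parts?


Splitting by 'a' breaks the string at each occurrence of the separator.
Text: 'red fun bat bag rag map pot'
Parts after split:
  Part 1: 'red fun b'
  Part 2: 't b'
  Part 3: 'g r'
  Part 4: 'g m'
  Part 5: 'p pot'
Total parts: 5

5


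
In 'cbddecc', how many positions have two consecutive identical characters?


Looking for consecutive identical characters in 'cbddecc':
  pos 0-1: 'c' vs 'b' -> different
  pos 1-2: 'b' vs 'd' -> different
  pos 2-3: 'd' vs 'd' -> MATCH ('dd')
  pos 3-4: 'd' vs 'e' -> different
  pos 4-5: 'e' vs 'c' -> different
  pos 5-6: 'c' vs 'c' -> MATCH ('cc')
Consecutive identical pairs: ['dd', 'cc']
Count: 2

2


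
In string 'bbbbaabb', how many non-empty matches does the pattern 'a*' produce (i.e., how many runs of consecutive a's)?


Pattern 'a*' matches zero or more a's. We want non-empty runs of consecutive a's.
String: 'bbbbaabb'
Walking through the string to find runs of a's:
  Run 1: positions 4-5 -> 'aa'
Non-empty runs found: ['aa']
Count: 1

1


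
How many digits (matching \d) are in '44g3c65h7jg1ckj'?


\d matches any digit 0-9.
Scanning '44g3c65h7jg1ckj':
  pos 0: '4' -> DIGIT
  pos 1: '4' -> DIGIT
  pos 3: '3' -> DIGIT
  pos 5: '6' -> DIGIT
  pos 6: '5' -> DIGIT
  pos 8: '7' -> DIGIT
  pos 11: '1' -> DIGIT
Digits found: ['4', '4', '3', '6', '5', '7', '1']
Total: 7

7


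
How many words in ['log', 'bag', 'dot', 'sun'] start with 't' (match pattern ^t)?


Pattern ^t anchors to start of word. Check which words begin with 't':
  'log' -> no
  'bag' -> no
  'dot' -> no
  'sun' -> no
Matching words: []
Count: 0

0


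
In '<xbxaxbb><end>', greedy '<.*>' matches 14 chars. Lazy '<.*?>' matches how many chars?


Greedy '<.*>' tries to match as MUCH as possible.
Lazy '<.*?>' tries to match as LITTLE as possible.

String: '<xbxaxbb><end>'
Greedy '<.*>' starts at first '<' and extends to the LAST '>': '<xbxaxbb><end>' (14 chars)
Lazy '<.*?>' starts at first '<' and stops at the FIRST '>': '<xbxaxbb>' (9 chars)

9
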